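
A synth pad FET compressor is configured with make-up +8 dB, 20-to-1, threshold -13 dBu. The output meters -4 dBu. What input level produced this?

Before make-up, the level was -4 − 8 = -12 dBu.
The compressed level sits -12 − (-13) = 1 dB over threshold.
Input overshoot = R × output overshoot = 20 dB → input = -13 + 20 = 7 dBu.

7 dBu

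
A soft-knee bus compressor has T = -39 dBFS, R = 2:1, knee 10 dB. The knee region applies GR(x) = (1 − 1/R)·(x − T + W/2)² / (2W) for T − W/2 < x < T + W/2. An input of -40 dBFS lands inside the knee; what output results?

x − T + W/2 = -40 − (-39) + 5 = 4.
GR = (1 − 1/2) × 4² / 20 = 0.5 × 16 / 20 = 0.4 dB.
Output = -40 − 0.4 = -40.4 dBFS.

-40.4 dBFS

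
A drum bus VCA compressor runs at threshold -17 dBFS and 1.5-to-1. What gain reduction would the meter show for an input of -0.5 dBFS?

5.5 dB

Overshoot = -0.5 − (-17) = 16.5 dB.
After 1.5:1 compression the overshoot becomes 16.5/1.5 = 11 dB.
GR = overshoot in − overshoot out = 16.5 − 11 = 5.5 dB.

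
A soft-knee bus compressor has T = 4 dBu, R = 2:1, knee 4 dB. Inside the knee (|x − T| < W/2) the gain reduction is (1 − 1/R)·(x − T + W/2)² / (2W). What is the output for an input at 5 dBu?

x − T + W/2 = 5 − 4 + 2 = 3.
GR = (1 − 1/2) × 3² / 8 = 0.5 × 9 / 8 = 0.5625 dB.
Output = 5 − 0.5625 = 4.4375 dBu.

4.4375 dBu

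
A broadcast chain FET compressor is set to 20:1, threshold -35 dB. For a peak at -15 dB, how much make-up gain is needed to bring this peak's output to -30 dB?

4 dB

Overshoot 20 dB → 20/20 = 1 dB after compression, so the compressed level is -35 + 1 = -34 dB.
Make-up = target − compressed = -30 − (-34) = 4 dB.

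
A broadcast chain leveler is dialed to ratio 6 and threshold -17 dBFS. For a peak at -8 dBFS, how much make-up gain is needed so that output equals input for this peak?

7.5 dB

Without make-up, output = threshold + overshoot/6 = -17 + 1.5 = -15.5 dBFS.
Gap to target: 7.5 dB.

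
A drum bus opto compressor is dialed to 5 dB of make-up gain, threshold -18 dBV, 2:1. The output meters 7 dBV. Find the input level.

Before make-up, the level was 7 − 5 = 2 dBV.
Post-compression overshoot = 2 − (-18) = 20 dB.
Undo the ratio: input overshoot = 20 × 2 = 40 dB, giving input = 22 dBV.

22 dBV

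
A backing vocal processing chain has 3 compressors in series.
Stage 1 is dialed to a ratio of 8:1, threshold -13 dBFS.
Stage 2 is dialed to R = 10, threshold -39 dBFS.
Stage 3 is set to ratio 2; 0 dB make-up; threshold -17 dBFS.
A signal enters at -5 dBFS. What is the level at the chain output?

Stage 1: overshoot 8 dB → 8/8 = 1 dB → -12 dBFS.
Stage 2: overshoot 27 dB → 27/10 = 2.7 dB → -36.3 dBFS.
Stage 3: -36.3 dBFS is at or below the -17 dBFS threshold — no compression; output -36.3 dBFS.

-36.3 dBFS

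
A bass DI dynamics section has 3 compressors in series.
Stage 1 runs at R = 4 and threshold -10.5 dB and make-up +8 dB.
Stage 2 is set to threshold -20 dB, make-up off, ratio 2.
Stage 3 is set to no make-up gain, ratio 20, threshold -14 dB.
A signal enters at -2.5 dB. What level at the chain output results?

-13.8125 dB

Stage 1: -2.5 dB is 8 dB over -10.5 dB; at 4:1 that becomes 2 dB over, giving -8.5 dB; +8 dB make-up → -0.5 dB.
Stage 2: 19.5 dB above -20 dB, reduced 2:1 to 9.75 dB above → -10.25 dB.
Stage 3: -10.25 dB is 3.75 dB over -14 dB; at 20:1 that becomes 0.1875 dB over, giving -13.8125 dB.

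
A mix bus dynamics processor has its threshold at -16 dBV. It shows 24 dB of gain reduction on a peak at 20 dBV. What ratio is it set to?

3:1

Input overshoot = 20 − (-16) = 36 dB.
Output overshoot = 36 − 24 = 12 dB.
Ratio = input overshoot / output overshoot = 36 / 12 = 3.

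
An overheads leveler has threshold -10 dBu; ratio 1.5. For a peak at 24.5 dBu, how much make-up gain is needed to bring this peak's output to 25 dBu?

12 dB

Overshoot 34.5 dB → 34.5/1.5 = 23 dB after compression, so the compressed level is -10 + 23 = 13 dBu.
Make-up = target − compressed = 25 − 13 = 12 dB.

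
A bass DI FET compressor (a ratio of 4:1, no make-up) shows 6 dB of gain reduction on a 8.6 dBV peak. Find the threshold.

Gain reduction = 8.6 − 2.6 = 6 dB; output overshoot = GR / (R − 1) = 6 / 3 = 2 dB.
Threshold = output − output overshoot = 2.6 − 2 = 0.6 dBV.

0.6 dBV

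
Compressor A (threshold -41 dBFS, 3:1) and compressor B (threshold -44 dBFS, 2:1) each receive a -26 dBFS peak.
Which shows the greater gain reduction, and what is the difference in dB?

A, by 1 dB

A: overshoot 15 dB → output overshoot 5 dB → GR 10 dB.
B: overshoot 18 dB → output overshoot 9 dB → GR 9 dB.
A reduces 1 dB more.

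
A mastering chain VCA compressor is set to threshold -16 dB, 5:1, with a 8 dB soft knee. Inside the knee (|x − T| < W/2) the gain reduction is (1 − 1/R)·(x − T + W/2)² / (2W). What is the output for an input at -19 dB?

-19.05 dB

x − T + W/2 = -19 − (-16) + 4 = 1.
GR = (1 − 1/5) × 1² / 16 = 0.8 × 1 / 16 = 0.05 dB.
Output = -19 − 0.05 = -19.05 dB.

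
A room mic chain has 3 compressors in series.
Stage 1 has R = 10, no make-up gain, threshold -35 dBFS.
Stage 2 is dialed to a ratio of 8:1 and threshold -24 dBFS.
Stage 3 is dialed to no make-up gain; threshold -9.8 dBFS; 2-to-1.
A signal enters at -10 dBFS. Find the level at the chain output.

Stage 1: -10 dBFS is 25 dB over -35 dBFS; at 10:1 that becomes 2.5 dB over, giving -32.5 dBFS.
Stage 2: -32.5 dBFS is at or below the -24 dBFS threshold — no compression; output -32.5 dBFS.
Stage 3: -32.5 dBFS is at or below the -9.8 dBFS threshold — no compression; output -32.5 dBFS.

-32.5 dBFS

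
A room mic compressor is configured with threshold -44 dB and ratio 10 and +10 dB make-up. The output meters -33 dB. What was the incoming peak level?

Stripping the +10 dB make-up gives -43 dB at the gain stage.
That's 1 dB above the -44 dB threshold.
Undo the ratio: input overshoot = 1 × 10 = 10 dB, giving input = -34 dB.

-34 dB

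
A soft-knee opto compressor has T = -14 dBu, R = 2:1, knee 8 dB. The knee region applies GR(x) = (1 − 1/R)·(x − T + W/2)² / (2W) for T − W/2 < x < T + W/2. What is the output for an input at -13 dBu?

x − T + W/2 = -13 − (-14) + 4 = 5.
GR = (1 − 1/2) × 5² / 16 = 0.5 × 25 / 16 = 0.78125 dB.
Output = -13 − 0.78125 = -13.78125 dBu.

-13.78125 dBu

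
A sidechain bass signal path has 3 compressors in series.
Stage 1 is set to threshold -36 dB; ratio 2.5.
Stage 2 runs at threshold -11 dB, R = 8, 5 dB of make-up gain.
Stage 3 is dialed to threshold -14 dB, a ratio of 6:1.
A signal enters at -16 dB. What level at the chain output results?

-23 dB

Stage 1: -16 dB is 20 dB over -36 dB; at 2.5:1 that becomes 8 dB over, giving -28 dB.
Stage 2: below threshold (-28 ≤ -11); passes unchanged; make-up brings it to -23 dB.
Stage 3: -23 dB is at or below the -14 dB threshold — no compression; output -23 dB.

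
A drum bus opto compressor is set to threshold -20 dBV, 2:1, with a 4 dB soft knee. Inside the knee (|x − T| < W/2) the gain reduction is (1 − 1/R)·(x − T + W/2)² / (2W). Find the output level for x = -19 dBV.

x − T + W/2 = -19 − (-20) + 2 = 3.
GR = (1 − 1/2) × 3² / 8 = 0.5 × 9 / 8 = 0.5625 dB.
Output = -19 − 0.5625 = -19.5625 dBV.

-19.5625 dBV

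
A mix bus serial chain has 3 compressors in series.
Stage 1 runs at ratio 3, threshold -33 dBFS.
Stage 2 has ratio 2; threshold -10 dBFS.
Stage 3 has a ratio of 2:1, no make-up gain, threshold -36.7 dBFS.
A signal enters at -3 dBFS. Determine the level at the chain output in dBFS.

-29.85 dBFS

Stage 1: 30 dB above -33 dBFS, reduced 3:1 to 10 dB above → -23 dBFS.
Stage 2: -23 dBFS ≤ -10 dBFS, so stage 2 doesn't engage; output -23 dBFS.
Stage 3: 13.7 dB above -36.7 dBFS, reduced 2:1 to 6.85 dB above → -29.85 dBFS.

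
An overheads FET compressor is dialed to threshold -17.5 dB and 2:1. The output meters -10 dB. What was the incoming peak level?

-2.5 dB

The compressed level sits -10 − (-17.5) = 7.5 dB over threshold.
Before 2:1 compression the overshoot was 7.5 × 2 = 15 dB, so input = -17.5 + 15 = -2.5 dB.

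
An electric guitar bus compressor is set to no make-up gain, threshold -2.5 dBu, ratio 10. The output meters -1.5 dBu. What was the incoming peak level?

7.5 dBu

That's 1 dB above the -2.5 dBu threshold.
Before 10:1 compression the overshoot was 1 × 10 = 10 dB, so input = -2.5 + 10 = 7.5 dBu.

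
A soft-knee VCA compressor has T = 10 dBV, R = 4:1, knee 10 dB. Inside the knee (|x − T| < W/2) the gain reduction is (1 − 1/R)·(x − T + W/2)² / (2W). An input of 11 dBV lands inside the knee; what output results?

9.65 dBV

x − T + W/2 = 11 − 10 + 5 = 6.
GR = (1 − 1/4) × 6² / 20 = 0.75 × 36 / 20 = 1.35 dB.
Output = 11 − 1.35 = 9.65 dBV.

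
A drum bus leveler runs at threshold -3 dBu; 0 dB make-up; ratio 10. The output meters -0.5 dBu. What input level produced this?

22 dBu

Post-compression overshoot = -0.5 − (-3) = 2.5 dB.
Before 10:1 compression the overshoot was 2.5 × 10 = 25 dB, so input = -3 + 25 = 22 dBu.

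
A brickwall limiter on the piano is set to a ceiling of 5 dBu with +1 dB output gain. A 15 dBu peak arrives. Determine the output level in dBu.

6 dBu

The limiter clamps the peak to its 5 dBu ceiling.
Output gain then adds 1 dB: 5 + 1 = 6 dBu.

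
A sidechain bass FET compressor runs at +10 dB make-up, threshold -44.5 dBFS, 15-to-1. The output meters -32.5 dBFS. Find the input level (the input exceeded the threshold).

-14.5 dBFS

Stripping the +10 dB make-up gives -42.5 dBFS at the gain stage.
That's 2 dB above the -44.5 dBFS threshold.
Input overshoot = R × output overshoot = 30 dB → input = -44.5 + 30 = -14.5 dBFS.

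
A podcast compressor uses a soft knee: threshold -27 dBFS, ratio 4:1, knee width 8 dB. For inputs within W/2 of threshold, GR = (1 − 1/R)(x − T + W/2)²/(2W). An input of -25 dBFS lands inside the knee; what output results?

-26.6875 dBFS

x − T + W/2 = -25 − (-27) + 4 = 6.
GR = (1 − 1/4) × 6² / 16 = 0.75 × 36 / 16 = 1.6875 dB.
Output = -25 − 1.6875 = -26.6875 dBFS.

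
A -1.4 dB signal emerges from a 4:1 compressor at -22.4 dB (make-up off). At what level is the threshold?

Gain reduction = -1.4 − (-22.4) = 21 dB; output overshoot = GR / (R − 1) = 21 / 3 = 7 dB.
Threshold = output − output overshoot = -22.4 − 7 = -29.4 dB.

-29.4 dB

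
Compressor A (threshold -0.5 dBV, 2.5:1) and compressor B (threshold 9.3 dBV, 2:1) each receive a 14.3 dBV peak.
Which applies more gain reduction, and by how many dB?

A: GR = 14.8 − 14.8/2.5 = 8.88 dB.
B: GR = 5 − 5/2 = 2.5 dB.
A applies 6.38 dB more gain reduction.

A, by 6.38 dB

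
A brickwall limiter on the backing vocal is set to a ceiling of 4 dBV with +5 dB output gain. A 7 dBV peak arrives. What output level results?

9 dBV

The limiter clamps the peak to its 4 dBV ceiling.
Output gain then adds 5 dB: 4 + 5 = 9 dBV.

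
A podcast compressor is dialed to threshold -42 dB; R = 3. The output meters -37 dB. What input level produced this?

-27 dB

Post-compression overshoot = -37 − (-42) = 5 dB.
Undo the ratio: input overshoot = 5 × 3 = 15 dB, giving input = -27 dB.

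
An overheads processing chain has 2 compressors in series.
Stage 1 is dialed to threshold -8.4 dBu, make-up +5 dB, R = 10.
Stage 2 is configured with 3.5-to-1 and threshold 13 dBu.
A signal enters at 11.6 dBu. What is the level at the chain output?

-1.4 dBu

Stage 1: 20 dB above -8.4 dBu, reduced 10:1 to 2 dB above → -6.4 dBu; +5 dB make-up → -1.4 dBu.
Stage 2: -1.4 dBu is at or below the 13 dBu threshold — no compression; output -1.4 dBu.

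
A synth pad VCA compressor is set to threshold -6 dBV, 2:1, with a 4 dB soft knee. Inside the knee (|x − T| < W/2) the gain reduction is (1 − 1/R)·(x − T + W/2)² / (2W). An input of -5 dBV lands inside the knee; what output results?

-5.5625 dBV

x − T + W/2 = -5 − (-6) + 2 = 3.
GR = (1 − 1/2) × 3² / 8 = 0.5 × 9 / 8 = 0.5625 dB.
Output = -5 − 0.5625 = -5.5625 dBV.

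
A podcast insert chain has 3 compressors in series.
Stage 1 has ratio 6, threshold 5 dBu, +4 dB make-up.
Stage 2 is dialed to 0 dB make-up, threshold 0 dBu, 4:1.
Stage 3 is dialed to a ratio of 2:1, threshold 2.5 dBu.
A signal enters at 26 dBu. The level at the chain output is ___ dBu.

Stage 1: 21 dB above 5 dBu, reduced 6:1 to 3.5 dB above → 8.5 dBu; +4 dB make-up → 12.5 dBu.
Stage 2: 12.5 dBu is 12.5 dB over 0 dBu; at 4:1 that becomes 3.125 dB over, giving 3.125 dBu.
Stage 3: overshoot 0.625 dB → 0.625/2 = 0.3125 dB → 2.8125 dBu.

2.8125 dBu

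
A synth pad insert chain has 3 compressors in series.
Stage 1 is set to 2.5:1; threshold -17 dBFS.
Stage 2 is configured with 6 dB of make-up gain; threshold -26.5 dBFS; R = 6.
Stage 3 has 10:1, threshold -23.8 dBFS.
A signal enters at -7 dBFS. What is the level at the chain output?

-23.245 dBFS

Stage 1: -7 dBFS is 10 dB over -17 dBFS; at 2.5:1 that becomes 4 dB over, giving -13 dBFS.
Stage 2: 13.5 dB above -26.5 dBFS, reduced 6:1 to 2.25 dB above → -24.25 dBFS; +6 dB make-up → -18.25 dBFS.
Stage 3: 5.55 dB above -23.8 dBFS, reduced 10:1 to 0.555 dB above → -23.245 dBFS.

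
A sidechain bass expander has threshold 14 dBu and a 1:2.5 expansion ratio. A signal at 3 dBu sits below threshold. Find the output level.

Undershoot = 14 − 3 = 11 dB.
At 1:2.5, that expands to 27.5 dB under threshold.
Output = 14 − 27.5 = -13.5 dBu.

-13.5 dBu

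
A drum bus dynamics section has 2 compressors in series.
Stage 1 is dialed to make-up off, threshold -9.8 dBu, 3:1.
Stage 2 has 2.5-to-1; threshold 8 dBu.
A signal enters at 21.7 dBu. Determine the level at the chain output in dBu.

0.7 dBu

Stage 1: 21.7 dBu is 31.5 dB over -9.8 dBu; at 3:1 that becomes 10.5 dB over, giving 0.7 dBu.
Stage 2: 0.7 dBu is at or below the 8 dBu threshold — no compression; output 0.7 dBu.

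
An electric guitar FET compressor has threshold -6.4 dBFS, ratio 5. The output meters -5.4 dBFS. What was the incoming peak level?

-1.4 dBFS

That's 1 dB above the -6.4 dBFS threshold.
Before 5:1 compression the overshoot was 1 × 5 = 5 dB, so input = -6.4 + 5 = -1.4 dBFS.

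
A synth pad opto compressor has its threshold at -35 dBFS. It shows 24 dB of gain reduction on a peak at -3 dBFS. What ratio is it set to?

Input overshoot = -3 − (-35) = 32 dB.
Output overshoot = 32 − 24 = 8 dB.
Ratio = input overshoot / output overshoot = 32 / 8 = 4.

4:1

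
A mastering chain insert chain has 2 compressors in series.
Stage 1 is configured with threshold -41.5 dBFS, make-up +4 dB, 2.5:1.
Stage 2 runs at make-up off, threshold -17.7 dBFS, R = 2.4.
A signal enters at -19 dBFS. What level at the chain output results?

-28.5 dBFS

Stage 1: -19 dBFS is 22.5 dB over -41.5 dBFS; at 2.5:1 that becomes 9 dB over, giving -32.5 dBFS; +4 dB make-up → -28.5 dBFS.
Stage 2: below threshold (-28.5 ≤ -17.7); passes unchanged; output -28.5 dBFS.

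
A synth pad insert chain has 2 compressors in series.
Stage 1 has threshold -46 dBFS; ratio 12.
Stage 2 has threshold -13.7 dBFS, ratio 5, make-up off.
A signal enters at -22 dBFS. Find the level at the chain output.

Stage 1: 24 dB above -46 dBFS, reduced 12:1 to 2 dB above → -44 dBFS.
Stage 2: -44 dBFS ≤ -13.7 dBFS, so stage 2 doesn't engage; output -44 dBFS.

-44 dBFS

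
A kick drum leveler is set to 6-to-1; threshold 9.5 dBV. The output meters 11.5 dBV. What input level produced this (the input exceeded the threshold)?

The compressed level sits 11.5 − 9.5 = 2 dB over threshold.
Undo the ratio: input overshoot = 2 × 6 = 12 dB, giving input = 21.5 dBV.

21.5 dBV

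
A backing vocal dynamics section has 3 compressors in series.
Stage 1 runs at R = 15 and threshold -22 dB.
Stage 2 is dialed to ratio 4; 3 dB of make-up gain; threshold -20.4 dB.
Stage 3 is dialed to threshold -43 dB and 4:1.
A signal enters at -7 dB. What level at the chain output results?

-36.75 dB

Stage 1: -7 dB is 15 dB over -22 dB; at 15:1 that becomes 1 dB over, giving -21 dB.
Stage 2: -21 dB ≤ -20.4 dB, so stage 2 doesn't engage; make-up brings it to -18 dB.
Stage 3: -18 dB is 25 dB over -43 dB; at 4:1 that becomes 6.25 dB over, giving -36.75 dB.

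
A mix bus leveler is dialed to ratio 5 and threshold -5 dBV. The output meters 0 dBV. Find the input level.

That's 5 dB above the -5 dBV threshold.
Undo the ratio: input overshoot = 5 × 5 = 25 dB, giving input = 20 dBV.

20 dBV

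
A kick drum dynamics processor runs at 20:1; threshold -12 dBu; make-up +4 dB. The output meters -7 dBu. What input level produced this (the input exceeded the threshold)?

Stripping the +4 dB make-up gives -11 dBu at the gain stage.
That's 1 dB above the -12 dBu threshold.
Undo the ratio: input overshoot = 1 × 20 = 20 dB, giving input = 8 dBu.

8 dBu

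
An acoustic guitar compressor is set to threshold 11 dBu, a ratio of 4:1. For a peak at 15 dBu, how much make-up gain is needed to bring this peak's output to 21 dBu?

Without make-up, output = threshold + overshoot/4 = 11 + 1 = 12 dBu.
Gap to target: 9 dB.

9 dB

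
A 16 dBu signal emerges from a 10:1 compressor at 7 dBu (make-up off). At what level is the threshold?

Gain reduction = 16 − 7 = 9 dB; output overshoot = GR / (R − 1) = 9 / 9 = 1 dB.
Threshold = output − output overshoot = 7 − 1 = 6 dBu.

6 dBu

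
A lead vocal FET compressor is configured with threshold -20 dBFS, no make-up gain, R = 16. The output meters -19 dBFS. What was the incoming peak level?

The compressed level sits -19 − (-20) = 1 dB over threshold.
Undo the ratio: input overshoot = 1 × 16 = 16 dB, giving input = -4 dBFS.

-4 dBFS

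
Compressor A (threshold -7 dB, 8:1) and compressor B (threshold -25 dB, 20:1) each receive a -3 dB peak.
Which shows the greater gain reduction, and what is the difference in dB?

A: overshoot 4 dB → output overshoot 0.5 dB → GR 3.5 dB.
B: overshoot 22 dB → output overshoot 1.1 dB → GR 20.9 dB.
B reduces 17.4 dB more.

B, by 17.4 dB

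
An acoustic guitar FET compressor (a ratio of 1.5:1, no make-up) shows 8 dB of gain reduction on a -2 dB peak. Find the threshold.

-26 dB

Input is 24 dB above T (since output overshoot × R = input overshoot: (-10 − T)·1.5 = -2 − T gives T = -26 dB).
Check: -26 + (-2 − (-26))/1.5 = -26 + 16 = -10 dB. ✓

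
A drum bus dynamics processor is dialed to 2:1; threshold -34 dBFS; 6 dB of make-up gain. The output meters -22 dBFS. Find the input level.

Before make-up, the level was -22 − 6 = -28 dBFS.
Post-compression overshoot = -28 − (-34) = 6 dB.
Input overshoot = R × output overshoot = 12 dB → input = -34 + 12 = -22 dBFS.

-22 dBFS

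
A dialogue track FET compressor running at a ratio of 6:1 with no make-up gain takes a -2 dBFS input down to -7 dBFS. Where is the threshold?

Let T be the threshold. Output overshoot = (input overshoot)/R, so -7 − T = (-2 − T)/6.
6·(-7 − T) = -2 − T → 5·T = -42 − (-2) = -40.
T = -40/5 = -8 dBFS.

-8 dBFS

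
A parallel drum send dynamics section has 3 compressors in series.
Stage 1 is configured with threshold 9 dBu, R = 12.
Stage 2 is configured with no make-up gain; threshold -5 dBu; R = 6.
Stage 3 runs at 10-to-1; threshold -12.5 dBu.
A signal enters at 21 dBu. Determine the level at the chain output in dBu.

-11.5 dBu

Stage 1: overshoot 12 dB → 12/12 = 1 dB → 10 dBu.
Stage 2: 15 dB above -5 dBu, reduced 6:1 to 2.5 dB above → -2.5 dBu.
Stage 3: -2.5 dBu is 10 dB over -12.5 dBu; at 10:1 that becomes 1 dB over, giving -11.5 dBu.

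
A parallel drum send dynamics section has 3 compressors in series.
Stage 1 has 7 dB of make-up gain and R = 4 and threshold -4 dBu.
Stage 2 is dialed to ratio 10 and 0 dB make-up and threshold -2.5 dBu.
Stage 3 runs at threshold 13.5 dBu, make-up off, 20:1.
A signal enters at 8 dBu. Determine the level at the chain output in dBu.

-1.65 dBu

Stage 1: overshoot 12 dB → 12/4 = 3 dB → -1 dBu; +7 dB make-up → 6 dBu.
Stage 2: 6 dBu is 8.5 dB over -2.5 dBu; at 10:1 that becomes 0.85 dB over, giving -1.65 dBu.
Stage 3: below threshold (-1.65 ≤ 13.5); passes unchanged; output -1.65 dBu.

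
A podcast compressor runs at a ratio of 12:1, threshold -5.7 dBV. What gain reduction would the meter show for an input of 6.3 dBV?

11 dB

Overshoot = 6.3 − (-5.7) = 12 dB.
A 12:1 ratio leaves 1 dB of that excess.
GR = overshoot in − overshoot out = 12 − 1 = 11 dB.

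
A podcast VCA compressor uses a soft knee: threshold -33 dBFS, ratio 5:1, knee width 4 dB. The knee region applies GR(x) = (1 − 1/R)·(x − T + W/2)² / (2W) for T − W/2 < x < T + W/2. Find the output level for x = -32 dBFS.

x − T + W/2 = -32 − (-33) + 2 = 3.
GR = (1 − 1/5) × 3² / 8 = 0.8 × 9 / 8 = 0.9 dB.
Output = -32 − 0.9 = -32.9 dBFS.

-32.9 dBFS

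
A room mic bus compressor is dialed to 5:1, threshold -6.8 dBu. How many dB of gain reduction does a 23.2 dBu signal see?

The signal is 30 dB above threshold.
After 5:1 compression the overshoot becomes 30/5 = 6 dB.
GR = overshoot in − overshoot out = 30 − 6 = 24 dB.

24 dB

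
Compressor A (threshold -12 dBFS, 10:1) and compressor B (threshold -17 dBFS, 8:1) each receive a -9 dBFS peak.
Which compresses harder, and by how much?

A: GR = 3 − 3/10 = 2.7 dB.
B: GR = 8 − 8/8 = 7 dB.
B applies 4.3 dB more gain reduction.

B, by 4.3 dB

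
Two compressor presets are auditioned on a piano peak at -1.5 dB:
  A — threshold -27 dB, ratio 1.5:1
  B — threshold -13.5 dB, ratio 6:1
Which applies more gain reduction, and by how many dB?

A: 25.5 dB over, compressed to 17 dB over, so 8.5 dB of GR.
B: 12 dB over, compressed to 2 dB over, so 10 dB of GR.
B reduces 1.5 dB more.

B, by 1.5 dB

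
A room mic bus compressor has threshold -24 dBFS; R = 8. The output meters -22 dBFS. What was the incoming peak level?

Post-compression overshoot = -22 − (-24) = 2 dB.
Before 8:1 compression the overshoot was 2 × 8 = 16 dB, so input = -24 + 16 = -8 dBFS.

-8 dBFS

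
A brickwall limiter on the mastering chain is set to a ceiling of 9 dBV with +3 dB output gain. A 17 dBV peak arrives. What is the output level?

The limiter clamps the peak to its 9 dBV ceiling.
Output gain then adds 3 dB: 9 + 3 = 12 dBV.

12 dBV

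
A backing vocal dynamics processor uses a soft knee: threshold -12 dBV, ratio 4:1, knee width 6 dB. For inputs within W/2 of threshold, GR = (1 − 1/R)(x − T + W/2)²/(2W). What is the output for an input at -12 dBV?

x − T + W/2 = -12 − (-12) + 3 = 3.
GR = (1 − 1/4) × 3² / 12 = 0.75 × 9 / 12 = 0.5625 dB.
Output = -12 − 0.5625 = -12.5625 dBV.

-12.5625 dBV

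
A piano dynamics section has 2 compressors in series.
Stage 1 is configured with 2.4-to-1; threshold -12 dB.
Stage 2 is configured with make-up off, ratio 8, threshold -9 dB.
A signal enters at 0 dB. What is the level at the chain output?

-8.75 dB

Stage 1: 12 dB above -12 dB, reduced 2.4:1 to 5 dB above → -7 dB.
Stage 2: overshoot 2 dB → 2/8 = 0.25 dB → -8.75 dB.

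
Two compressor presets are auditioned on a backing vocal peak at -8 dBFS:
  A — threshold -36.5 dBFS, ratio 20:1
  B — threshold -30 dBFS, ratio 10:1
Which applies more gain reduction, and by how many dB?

A: 28.5 dB over, compressed to 1.425 dB over, so 27.075 dB of GR.
B: 22 dB over, compressed to 2.2 dB over, so 19.8 dB of GR.
Difference: 7.275 dB in favour of A.

A, by 7.275 dB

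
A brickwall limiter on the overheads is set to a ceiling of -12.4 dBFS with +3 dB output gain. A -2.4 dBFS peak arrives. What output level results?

-9.4 dBFS

The limiter clamps the peak to its -12.4 dBFS ceiling.
Output gain then adds 3 dB: -12.4 + 3 = -9.4 dBFS.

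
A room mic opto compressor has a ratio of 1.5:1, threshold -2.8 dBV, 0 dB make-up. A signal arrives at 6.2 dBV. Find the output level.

6.2 dBV sits 9 dB over threshold.
The 9 dB excess becomes 6 dB after 1.5:1 reduction.
So the level is -2.8 + 6 = 3.2 dBV.

3.2 dBV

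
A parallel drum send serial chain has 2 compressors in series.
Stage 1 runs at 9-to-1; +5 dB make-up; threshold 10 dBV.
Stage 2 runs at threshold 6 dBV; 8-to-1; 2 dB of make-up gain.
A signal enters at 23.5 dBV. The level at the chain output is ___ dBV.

9.3125 dBV

Stage 1: 23.5 dBV is 13.5 dB over 10 dBV; at 9:1 that becomes 1.5 dB over, giving 11.5 dBV; +5 dB make-up → 16.5 dBV.
Stage 2: overshoot 10.5 dB → 10.5/8 = 1.3125 dB → 7.3125 dBV; +2 dB make-up → 9.3125 dBV.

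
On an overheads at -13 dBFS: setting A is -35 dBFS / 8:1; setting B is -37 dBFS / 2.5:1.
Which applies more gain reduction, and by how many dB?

A: 22 dB over, compressed to 2.75 dB over, so 19.25 dB of GR.
B: 24 dB over, compressed to 9.6 dB over, so 14.4 dB of GR.
A applies 4.85 dB more gain reduction.

A, by 4.85 dB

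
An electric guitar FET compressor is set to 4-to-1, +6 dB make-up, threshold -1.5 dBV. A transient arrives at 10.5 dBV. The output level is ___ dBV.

The input is 12 dB above the -1.5 dBV threshold.
At 4:1 the overshoot is divided by 4, leaving 3 dB above threshold.
So the level is -1.5 + 3 = 1.5 dBV; make-up adds 6 dB, giving 7.5 dBV.

7.5 dBV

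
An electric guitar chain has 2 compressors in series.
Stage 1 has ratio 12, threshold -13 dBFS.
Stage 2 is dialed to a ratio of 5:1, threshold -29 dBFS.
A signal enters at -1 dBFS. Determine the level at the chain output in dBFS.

-25.6 dBFS

Stage 1: overshoot 12 dB → 12/12 = 1 dB → -12 dBFS.
Stage 2: -12 dBFS is 17 dB over -29 dBFS; at 5:1 that becomes 3.4 dB over, giving -25.6 dBFS.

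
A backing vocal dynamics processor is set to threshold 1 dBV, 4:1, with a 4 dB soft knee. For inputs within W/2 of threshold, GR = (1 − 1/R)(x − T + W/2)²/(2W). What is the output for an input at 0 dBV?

-0.09375 dBV

x − T + W/2 = 0 − 1 + 2 = 1.
GR = (1 − 1/4) × 1² / 8 = 0.75 × 1 / 8 = 0.09375 dB.
Output = 0 − 0.09375 = -0.09375 dBV.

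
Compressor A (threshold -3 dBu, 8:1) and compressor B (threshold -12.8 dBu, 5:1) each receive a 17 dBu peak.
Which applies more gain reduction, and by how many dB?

B, by 6.34 dB

A: overshoot 20 dB → output overshoot 2.5 dB → GR 17.5 dB.
B: overshoot 29.8 dB → output overshoot 5.96 dB → GR 23.84 dB.
B reduces 6.34 dB more.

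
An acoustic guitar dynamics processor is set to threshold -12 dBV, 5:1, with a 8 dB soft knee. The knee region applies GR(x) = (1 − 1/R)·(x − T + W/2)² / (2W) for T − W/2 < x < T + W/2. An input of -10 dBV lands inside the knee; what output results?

-11.8 dBV

x − T + W/2 = -10 − (-12) + 4 = 6.
GR = (1 − 1/5) × 6² / 16 = 0.8 × 36 / 16 = 1.8 dB.
Output = -10 − 1.8 = -11.8 dBV.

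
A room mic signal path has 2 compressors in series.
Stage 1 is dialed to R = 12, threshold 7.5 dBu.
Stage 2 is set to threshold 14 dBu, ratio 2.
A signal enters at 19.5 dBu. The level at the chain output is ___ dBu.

Stage 1: 12 dB above 7.5 dBu, reduced 12:1 to 1 dB above → 8.5 dBu.
Stage 2: 8.5 dBu ≤ 14 dBu, so stage 2 doesn't engage; output 8.5 dBu.

8.5 dBu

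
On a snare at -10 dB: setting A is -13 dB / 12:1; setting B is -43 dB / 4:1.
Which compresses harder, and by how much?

B, by 22 dB

A: 3 dB over, compressed to 0.25 dB over, so 2.75 dB of GR.
B: 33 dB over, compressed to 8.25 dB over, so 24.75 dB of GR.
Difference: 22 dB in favour of B.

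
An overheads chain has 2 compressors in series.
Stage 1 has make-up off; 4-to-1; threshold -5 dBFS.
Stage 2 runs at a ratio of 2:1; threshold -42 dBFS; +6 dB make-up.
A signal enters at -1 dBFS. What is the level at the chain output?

-17 dBFS

Stage 1: 4 dB above -5 dBFS, reduced 4:1 to 1 dB above → -4 dBFS.
Stage 2: overshoot 38 dB → 38/2 = 19 dB → -23 dBFS; +6 dB make-up → -17 dBFS.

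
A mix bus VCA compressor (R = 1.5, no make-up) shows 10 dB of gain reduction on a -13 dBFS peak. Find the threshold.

Input is 30 dB above T (since output overshoot × R = input overshoot: (-23 − T)·1.5 = -13 − T gives T = -43 dBFS).
Check: -43 + (-13 − (-43))/1.5 = -43 + 20 = -23 dBFS. ✓

-43 dBFS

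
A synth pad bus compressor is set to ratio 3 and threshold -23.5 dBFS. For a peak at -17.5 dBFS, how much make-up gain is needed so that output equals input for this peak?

4 dB

The peak compresses to -23.5 + 6/3 = -21.5 dBFS.
To reach -17.5 dBFS requires -17.5 − (-21.5) = 4 dB of make-up.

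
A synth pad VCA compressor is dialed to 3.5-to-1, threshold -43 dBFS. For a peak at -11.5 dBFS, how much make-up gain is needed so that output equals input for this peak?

22.5 dB

Overshoot 31.5 dB → 31.5/3.5 = 9 dB after compression, so the compressed level is -43 + 9 = -34 dBFS.
Make-up = target − compressed = -11.5 − (-34) = 22.5 dB.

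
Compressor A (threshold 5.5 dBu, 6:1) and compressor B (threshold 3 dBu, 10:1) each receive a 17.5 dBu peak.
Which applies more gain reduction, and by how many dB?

B, by 3.05 dB

A: GR = 12 − 12/6 = 10 dB.
B: GR = 14.5 − 14.5/10 = 13.05 dB.
Difference: 3.05 dB in favour of B.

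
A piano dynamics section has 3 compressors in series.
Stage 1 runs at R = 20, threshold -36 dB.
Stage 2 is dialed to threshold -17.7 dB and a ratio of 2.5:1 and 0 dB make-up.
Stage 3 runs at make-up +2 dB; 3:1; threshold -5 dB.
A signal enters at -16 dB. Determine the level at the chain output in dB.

Stage 1: overshoot 20 dB → 20/20 = 1 dB → -35 dB.
Stage 2: -35 dB ≤ -17.7 dB, so stage 2 doesn't engage; output -35 dB.
Stage 3: -35 dB ≤ -5 dB, so stage 3 doesn't engage; make-up brings it to -33 dB.

-33 dB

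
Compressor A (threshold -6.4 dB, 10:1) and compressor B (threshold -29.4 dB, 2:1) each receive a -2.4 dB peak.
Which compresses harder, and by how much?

A: GR = 4 − 4/10 = 3.6 dB.
B: GR = 27 − 27/2 = 13.5 dB.
Difference: 9.9 dB in favour of B.

B, by 9.9 dB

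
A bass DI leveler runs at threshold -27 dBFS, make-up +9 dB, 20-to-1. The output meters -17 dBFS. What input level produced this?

-7 dBFS

Remove make-up: -17 − 9 = -26 dBFS.
Post-compression overshoot = -26 − (-27) = 1 dB.
Undo the ratio: input overshoot = 1 × 20 = 20 dB, giving input = -7 dBFS.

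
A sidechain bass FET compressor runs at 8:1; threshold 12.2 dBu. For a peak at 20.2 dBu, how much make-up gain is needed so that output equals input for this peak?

7 dB

The peak compresses to 12.2 + 8/8 = 13.2 dBu.
To reach 20.2 dBu requires 20.2 − 13.2 = 7 dB of make-up.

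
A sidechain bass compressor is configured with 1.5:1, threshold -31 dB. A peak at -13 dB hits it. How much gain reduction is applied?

-13 dB exceeds the threshold by 18 dB.
At 1.5:1, output sits 18/1.5 = 12 dB above threshold.
So the signal is attenuated by 18 − 12 = 6 dB.

6 dB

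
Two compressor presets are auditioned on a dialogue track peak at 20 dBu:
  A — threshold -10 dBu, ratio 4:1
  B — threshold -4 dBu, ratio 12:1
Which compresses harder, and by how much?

A, by 0.5 dB

A: overshoot 30 dB → output overshoot 7.5 dB → GR 22.5 dB.
B: overshoot 24 dB → output overshoot 2 dB → GR 22 dB.
A applies 0.5 dB more gain reduction.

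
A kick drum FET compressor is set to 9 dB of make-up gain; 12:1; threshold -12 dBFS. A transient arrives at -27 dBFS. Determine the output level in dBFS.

-27 dBFS is 15 dB below the -12 dBFS threshold, so no gain reduction is applied.
Make-up gain adds 9 dB: -27 + 9 = -18 dBFS.

-18 dBFS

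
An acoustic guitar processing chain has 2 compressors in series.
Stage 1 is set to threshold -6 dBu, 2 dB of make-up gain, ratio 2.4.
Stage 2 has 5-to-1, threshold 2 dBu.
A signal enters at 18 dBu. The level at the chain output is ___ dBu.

Stage 1: 24 dB above -6 dBu, reduced 2.4:1 to 10 dB above → 4 dBu; +2 dB make-up → 6 dBu.
Stage 2: overshoot 4 dB → 4/5 = 0.8 dB → 2.8 dBu.

2.8 dBu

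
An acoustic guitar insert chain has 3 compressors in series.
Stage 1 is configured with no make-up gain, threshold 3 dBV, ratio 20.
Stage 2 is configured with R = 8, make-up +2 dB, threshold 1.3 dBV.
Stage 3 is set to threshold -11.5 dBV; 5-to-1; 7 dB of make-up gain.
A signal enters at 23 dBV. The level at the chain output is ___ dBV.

-1.4725 dBV

Stage 1: overshoot 20 dB → 20/20 = 1 dB → 4 dBV.
Stage 2: overshoot 2.7 dB → 2.7/8 = 0.3375 dB → 1.6375 dBV; +2 dB make-up → 3.6375 dBV.
Stage 3: 3.6375 dBV is 15.1375 dB over -11.5 dBV; at 5:1 that becomes 3.0275 dB over, giving -8.4725 dBV; +7 dB make-up → -1.4725 dBV.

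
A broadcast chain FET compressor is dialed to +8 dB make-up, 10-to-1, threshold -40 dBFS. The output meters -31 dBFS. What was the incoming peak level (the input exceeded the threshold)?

-30 dBFS

Stripping the +8 dB make-up gives -39 dBFS at the gain stage.
That's 1 dB above the -40 dBFS threshold.
Undo the ratio: input overshoot = 1 × 10 = 10 dB, giving input = -30 dBFS.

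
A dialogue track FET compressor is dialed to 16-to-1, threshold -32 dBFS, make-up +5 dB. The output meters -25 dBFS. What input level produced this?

Remove make-up: -25 − 5 = -30 dBFS.
That's 2 dB above the -32 dBFS threshold.
Before 16:1 compression the overshoot was 2 × 16 = 32 dB, so input = -32 + 32 = 0 dBFS.

0 dBFS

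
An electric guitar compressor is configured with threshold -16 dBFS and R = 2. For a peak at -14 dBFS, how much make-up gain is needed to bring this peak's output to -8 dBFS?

Overshoot 2 dB → 2/2 = 1 dB after compression, so the compressed level is -16 + 1 = -15 dBFS.
Make-up = target − compressed = -8 − (-15) = 7 dB.

7 dB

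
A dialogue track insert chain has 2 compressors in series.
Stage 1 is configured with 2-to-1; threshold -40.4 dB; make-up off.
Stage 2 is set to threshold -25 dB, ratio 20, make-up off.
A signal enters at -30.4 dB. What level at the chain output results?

-35.4 dB

Stage 1: -30.4 dB is 10 dB over -40.4 dB; at 2:1 that becomes 5 dB over, giving -35.4 dB.
Stage 2: -35.4 dB is at or below the -25 dB threshold — no compression; output -35.4 dB.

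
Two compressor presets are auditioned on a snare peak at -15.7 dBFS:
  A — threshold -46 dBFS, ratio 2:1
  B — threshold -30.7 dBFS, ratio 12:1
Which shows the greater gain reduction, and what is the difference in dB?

A: 30.3 dB over, compressed to 15.15 dB over, so 15.15 dB of GR.
B: 15 dB over, compressed to 1.25 dB over, so 13.75 dB of GR.
A applies 1.4 dB more gain reduction.

A, by 1.4 dB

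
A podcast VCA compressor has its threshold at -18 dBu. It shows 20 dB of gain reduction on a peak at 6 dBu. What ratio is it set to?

6:1

Input overshoot = 6 − (-18) = 24 dB.
Output overshoot = 24 − 20 = 4 dB.
Ratio = input overshoot / output overshoot = 24 / 4 = 6.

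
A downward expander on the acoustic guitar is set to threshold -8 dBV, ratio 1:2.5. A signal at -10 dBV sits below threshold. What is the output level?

-13 dBV

The input is 2 dB below the -8 dBV threshold.
A 1:2.5 expander multiplies undershoot by 2.5: 2 × 2.5 = 5 dB below threshold.
Output = -8 − 5 = -13 dBV.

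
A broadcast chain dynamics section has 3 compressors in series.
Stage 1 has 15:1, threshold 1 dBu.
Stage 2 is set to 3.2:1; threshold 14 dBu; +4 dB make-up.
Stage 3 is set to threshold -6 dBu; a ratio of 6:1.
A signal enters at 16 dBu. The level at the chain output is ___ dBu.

Stage 1: overshoot 15 dB → 15/15 = 1 dB → 2 dBu.
Stage 2: 2 dBu is at or below the 14 dBu threshold — no compression; make-up brings it to 6 dBu.
Stage 3: 12 dB above -6 dBu, reduced 6:1 to 2 dB above → -4 dBu.

-4 dBu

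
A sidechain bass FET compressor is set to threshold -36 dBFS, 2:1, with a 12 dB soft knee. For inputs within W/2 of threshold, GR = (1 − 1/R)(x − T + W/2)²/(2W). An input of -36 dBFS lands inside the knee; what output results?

x − T + W/2 = -36 − (-36) + 6 = 6.
GR = (1 − 1/2) × 6² / 24 = 0.5 × 36 / 24 = 0.75 dB.
Output = -36 − 0.75 = -36.75 dBFS.

-36.75 dBFS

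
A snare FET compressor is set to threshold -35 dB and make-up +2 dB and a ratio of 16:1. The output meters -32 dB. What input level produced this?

-19 dB

Before make-up, the level was -32 − 2 = -34 dB.
Post-compression overshoot = -34 − (-35) = 1 dB.
Input overshoot = R × output overshoot = 16 dB → input = -35 + 16 = -19 dB.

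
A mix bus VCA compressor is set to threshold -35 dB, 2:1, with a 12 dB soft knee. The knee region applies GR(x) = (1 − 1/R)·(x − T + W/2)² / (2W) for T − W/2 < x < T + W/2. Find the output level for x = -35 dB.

x − T + W/2 = -35 − (-35) + 6 = 6.
GR = (1 − 1/2) × 6² / 24 = 0.5 × 36 / 24 = 0.75 dB.
Output = -35 − 0.75 = -35.75 dB.

-35.75 dB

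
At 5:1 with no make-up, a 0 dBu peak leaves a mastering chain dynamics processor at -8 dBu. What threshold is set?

Input is 10 dB above T (since output overshoot × R = input overshoot: (-8 − T)·5 = 0 − T gives T = -10 dBu).
Check: -10 + (0 − (-10))/5 = -10 + 2 = -8 dBu. ✓

-10 dBu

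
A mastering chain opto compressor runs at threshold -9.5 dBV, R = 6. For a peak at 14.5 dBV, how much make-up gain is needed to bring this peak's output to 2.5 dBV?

8 dB

Overshoot 24 dB → 24/6 = 4 dB after compression, so the compressed level is -9.5 + 4 = -5.5 dBV.
Make-up = target − compressed = 2.5 − (-5.5) = 8 dB.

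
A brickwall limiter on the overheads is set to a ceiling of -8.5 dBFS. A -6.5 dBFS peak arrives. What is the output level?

The limiter clamps the peak to its -8.5 dBFS ceiling.

-8.5 dBFS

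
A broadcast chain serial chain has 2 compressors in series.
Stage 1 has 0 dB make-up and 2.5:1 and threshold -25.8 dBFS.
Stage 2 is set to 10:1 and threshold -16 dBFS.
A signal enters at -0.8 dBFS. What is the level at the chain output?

-15.98 dBFS

Stage 1: overshoot 25 dB → 25/2.5 = 10 dB → -15.8 dBFS.
Stage 2: -15.8 dBFS is 0.2 dB over -16 dBFS; at 10:1 that becomes 0.02 dB over, giving -15.98 dBFS.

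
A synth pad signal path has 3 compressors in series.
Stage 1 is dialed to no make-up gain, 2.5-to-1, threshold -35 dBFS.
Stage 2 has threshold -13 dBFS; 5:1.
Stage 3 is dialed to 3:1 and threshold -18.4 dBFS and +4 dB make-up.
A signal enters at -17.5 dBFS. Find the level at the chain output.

-24 dBFS

Stage 1: -17.5 dBFS is 17.5 dB over -35 dBFS; at 2.5:1 that becomes 7 dB over, giving -28 dBFS.
Stage 2: -28 dBFS is at or below the -13 dBFS threshold — no compression; output -28 dBFS.
Stage 3: -28 dBFS is at or below the -18.4 dBFS threshold — no compression; make-up brings it to -24 dBFS.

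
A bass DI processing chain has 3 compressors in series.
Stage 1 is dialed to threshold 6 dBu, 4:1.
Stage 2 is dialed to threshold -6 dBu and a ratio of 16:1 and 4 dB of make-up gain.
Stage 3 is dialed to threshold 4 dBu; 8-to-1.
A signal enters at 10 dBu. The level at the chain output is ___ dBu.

-1.1875 dBu

Stage 1: 4 dB above 6 dBu, reduced 4:1 to 1 dB above → 7 dBu.
Stage 2: 13 dB above -6 dBu, reduced 16:1 to 0.8125 dB above → -5.1875 dBu; +4 dB make-up → -1.1875 dBu.
Stage 3: below threshold (-1.1875 ≤ 4); passes unchanged; output -1.1875 dBu.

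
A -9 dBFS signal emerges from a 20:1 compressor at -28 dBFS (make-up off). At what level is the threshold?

-29 dBFS

Let T be the threshold. Output overshoot = (input overshoot)/R, so -28 − T = (-9 − T)/20.
20·(-28 − T) = -9 − T → 19·T = -560 − (-9) = -551.
T = -551/19 = -29 dBFS.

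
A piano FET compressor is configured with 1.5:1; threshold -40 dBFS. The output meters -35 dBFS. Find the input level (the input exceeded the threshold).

That's 5 dB above the -40 dBFS threshold.
Undo the ratio: input overshoot = 5 × 1.5 = 7.5 dB, giving input = -32.5 dBFS.

-32.5 dBFS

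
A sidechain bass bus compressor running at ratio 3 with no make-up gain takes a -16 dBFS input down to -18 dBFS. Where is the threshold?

Let T be the threshold. Output overshoot = (input overshoot)/R, so -18 − T = (-16 − T)/3.
3·(-18 − T) = -16 − T → 2·T = -54 − (-16) = -38.
T = -38/2 = -19 dBFS.

-19 dBFS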